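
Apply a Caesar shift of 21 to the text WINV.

RDIQ

W(22): 22+21=43≡17 → R
I(8): 8+21=29≡3 → D
N(13): 13+21=34≡8 → I
V(21): 21+21=42≡16 → Q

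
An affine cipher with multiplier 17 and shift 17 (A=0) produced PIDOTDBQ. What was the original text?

GBQJUQWD

The inverse of 17 mod 26 is 23, since 17·23=391≡1. Apply D(y)=23·(y−17) mod 26:
P(15): 23·(15−17)=-46≡6 → G
I(8): 23·(8−17)=-207≡1 → B
D(3): 23·(3−17)=-322≡16 → Q
O(14): 23·(14−17)=-69≡9 → J
T(19): 23·(19−17)=46≡20 → U
D(3): 23·(3−17)=-322≡16 → Q
B(1): 23·(1−17)=-368≡22 → W
Q(16): 23·(16−17)=-23≡3 → D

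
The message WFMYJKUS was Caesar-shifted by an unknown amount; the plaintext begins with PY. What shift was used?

7

From the crib: W(22)−P(15)=7, so the shift is 7.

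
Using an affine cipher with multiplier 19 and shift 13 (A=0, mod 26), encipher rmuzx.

r(17): 19·17+13=336≡24 → y
m(12): 19·12+13=241≡7 → h
u(20): 19·20+13=393≡3 → d
z(25): 19·25+13=488≡20 → u
x(23): 19·23+13=450≡8 → i

yhdui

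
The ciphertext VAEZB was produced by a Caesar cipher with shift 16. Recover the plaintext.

V(21): 21−16=5 → F
A(0): 0−16=-16≡10 → K
E(4): 4−16=-12≡14 → O
Z(25): 25−16=9 → J
B(1): 1−16=-15≡11 → L

FKOJL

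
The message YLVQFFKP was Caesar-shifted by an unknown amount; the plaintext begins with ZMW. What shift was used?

25

From the crib: Y(24)−Z(25)=-1≡25, so the shift is 25.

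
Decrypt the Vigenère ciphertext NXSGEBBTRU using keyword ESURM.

JFYPSXJZAI

Repeat the key across the ciphertext: ESURMESURM
N(13)−E(4): 9 → J
X(23)−S(18): 5 → F
S(18)−U(20): -2≡24 → Y
G(6)−R(17): -11≡15 → P
E(4)−M(12): -8≡18 → S
B(1)−E(4): -3≡23 → X
B(1)−S(18): -17≡9 → J
T(19)−U(20): -1≡25 → Z
R(17)−R(17): 0 → A
U(20)−M(12): 8 → I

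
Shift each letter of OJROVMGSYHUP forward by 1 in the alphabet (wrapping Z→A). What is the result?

PKSPWNHTZIVQ

O(14): 14+1=15 → P
J(9): 9+1=10 → K
R(17): 17+1=18 → S
O(14): 14+1=15 → P
V(21): 21+1=22 → W
M(12): 12+1=13 → N
G(6): 6+1=7 → H
S(18): 18+1=19 → T
Y(24): 24+1=25 → Z
H(7): 7+1=8 → I
U(20): 20+1=21 → V
P(15): 15+1=16 → Q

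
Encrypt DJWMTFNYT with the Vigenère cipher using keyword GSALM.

JBWXFLFYE

Repeat the key across the message: GSALMGSAL
D(3)+G(6): 9 → J
J(9)+S(18): 27≡1 → B
W(22)+A(0): 22 → W
M(12)+L(11): 23 → X
T(19)+M(12): 31≡5 → F
F(5)+G(6): 11 → L
N(13)+S(18): 31≡5 → F
Y(24)+A(0): 24 → Y
T(19)+L(11): 30≡4 → E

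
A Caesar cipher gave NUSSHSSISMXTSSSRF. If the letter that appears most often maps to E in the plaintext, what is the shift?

The most frequent ciphertext letter is S (appears 8 times).
S is position 18; E is position 4.
Shift = 14.

14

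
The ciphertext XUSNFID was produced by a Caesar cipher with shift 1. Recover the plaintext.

X(23): 23−1=22 → W
U(20): 20−1=19 → T
S(18): 18−1=17 → R
N(13): 13−1=12 → M
F(5): 5−1=4 → E
I(8): 8−1=7 → H
D(3): 3−1=2 → C

WTRMEHC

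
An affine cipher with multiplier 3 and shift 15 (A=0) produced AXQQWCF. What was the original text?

VUJJLNO

The inverse of 3 mod 26 is 9, since 3·9=27≡1. Apply D(y)=9·(y−15) mod 26:
A(0): 9·(0−15)=-135≡21 → V
X(23): 9·(23−15)=72≡20 → U
Q(16): 9·(16−15)=9 → J
Q(16): 9·(16−15)=9 → J
W(22): 9·(22−15)=63≡11 → L
C(2): 9·(2−15)=-117≡13 → N
F(5): 9·(5−15)=-90≡14 → O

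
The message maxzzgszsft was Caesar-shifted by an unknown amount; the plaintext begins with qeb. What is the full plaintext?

qebddkwdwjx

From the crib: m(12)−q(16)=-4≡22, so the shift is 22.
Subtract 22 from each ciphertext letter:
m(12): 12−22=-10≡16 → q
a(0): 0−22=-22≡4 → e
x(23): 23−22=1 → b
z(25): 25−22=3 → d
z(25): 25−22=3 → d
g(6): 6−22=-16≡10 → k
s(18): 18−22=-4≡22 → w
z(25): 25−22=3 → d
s(18): 18−22=-4≡22 → w
f(5): 5−22=-17≡9 → j
t(19): 19−22=-3≡23 → x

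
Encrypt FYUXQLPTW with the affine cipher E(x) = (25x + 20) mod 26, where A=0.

F(5): 25·5+20=145≡15 → P
Y(24): 25·24+20=620≡22 → W
U(20): 25·20+20=520≡0 → A
X(23): 25·23+20=595≡23 → X
Q(16): 25·16+20=420≡4 → E
L(11): 25·11+20=295≡9 → J
P(15): 25·15+20=395≡5 → F
T(19): 25·19+20=495≡1 → B
W(22): 25·22+20=570≡24 → Y

PWAXEJFBY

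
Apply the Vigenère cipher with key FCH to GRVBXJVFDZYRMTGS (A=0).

Repeat the key across the message: FCHFCHFCHFCHFCHF
G(6)+F(5): 11 → L
R(17)+C(2): 19 → T
V(21)+H(7): 28≡2 → C
B(1)+F(5): 6 → G
X(23)+C(2): 25 → Z
J(9)+H(7): 16 → Q
V(21)+F(5): 26≡0 → A
F(5)+C(2): 7 → H
D(3)+H(7): 10 → K
Z(25)+F(5): 30≡4 → E
Y(24)+C(2): 26≡0 → A
R(17)+H(7): 24 → Y
M(12)+F(5): 17 → R
T(19)+C(2): 21 → V
G(6)+H(7): 13 → N
S(18)+F(5): 23 → X

LTCGZQAHKEAYRVNX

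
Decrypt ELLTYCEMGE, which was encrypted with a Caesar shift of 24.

GNNVAEGOIG

E(4): 4−24=-20≡6 → G
L(11): 11−24=-13≡13 → N
L(11): 11−24=-13≡13 → N
T(19): 19−24=-5≡21 → V
Y(24): 24−24=0 → A
C(2): 2−24=-22≡4 → E
E(4): 4−24=-20≡6 → G
M(12): 12−24=-12≡14 → O
G(6): 6−24=-18≡8 → I
E(4): 4−24=-20≡6 → G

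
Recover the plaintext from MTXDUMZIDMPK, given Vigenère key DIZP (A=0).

JLYOREATAEQV

Repeat the key across the ciphertext: DIZPDIZPDIZP
M(12)−D(3): 9 → J
T(19)−I(8): 11 → L
X(23)−Z(25): -2≡24 → Y
D(3)−P(15): -12≡14 → O
U(20)−D(3): 17 → R
M(12)−I(8): 4 → E
Z(25)−Z(25): 0 → A
I(8)−P(15): -7≡19 → T
D(3)−D(3): 0 → A
M(12)−I(8): 4 → E
P(15)−Z(25): -10≡16 → Q
K(10)−P(15): -5≡21 → V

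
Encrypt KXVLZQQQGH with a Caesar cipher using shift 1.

K(10): 10+1=11 → L
X(23): 23+1=24 → Y
V(21): 21+1=22 → W
L(11): 11+1=12 → M
Z(25): 25+1=26≡0 → A
Q(16): 16+1=17 → R
Q(16): 16+1=17 → R
Q(16): 16+1=17 → R
G(6): 6+1=7 → H
H(7): 7+1=8 → I

LYWMARRRHI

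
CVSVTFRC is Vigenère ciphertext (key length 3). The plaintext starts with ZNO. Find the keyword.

DIE

Subtract each crib letter from the matching ciphertext letter (mod 26):
C(2)−Z(25)=-23≡3 → D
V(21)−N(13)=8 → I
S(18)−O(14)=4 → E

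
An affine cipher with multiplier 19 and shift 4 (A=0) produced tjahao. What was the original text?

jdihig

The inverse of 19 mod 26 is 11, since 19·11=209≡1. Apply D(y)=11·(y−4) mod 26:
t(19): 11·(19−4)=165≡9 → j
j(9): 11·(9−4)=55≡3 → d
a(0): 11·(0−4)=-44≡8 → i
h(7): 11·(7−4)=33≡7 → h
a(0): 11·(0−4)=-44≡8 → i
o(14): 11·(14−4)=110≡6 → g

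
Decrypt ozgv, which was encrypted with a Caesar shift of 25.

pahw

o(14): 14−25=-11≡15 → p
z(25): 25−25=0 → a
g(6): 6−25=-19≡7 → h
v(21): 21−25=-4≡22 → w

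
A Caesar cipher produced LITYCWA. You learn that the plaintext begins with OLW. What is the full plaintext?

From the crib: L(11)−O(14)=-3≡23, so the shift is 23.
Subtract 23 from each ciphertext letter:
L(11): 11−23=-12≡14 → O
I(8): 8−23=-15≡11 → L
T(19): 19−23=-4≡22 → W
Y(24): 24−23=1 → B
C(2): 2−23=-21≡5 → F
W(22): 22−23=-1≡25 → Z
A(0): 0−23=-23≡3 → D

OLWBFZD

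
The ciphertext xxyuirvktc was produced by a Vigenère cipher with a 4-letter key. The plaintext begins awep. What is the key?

xbuf

Subtract each crib letter from the matching ciphertext letter (mod 26):
x(23)−a(0)=23 → x
x(23)−w(22)=1 → b
y(24)−e(4)=20 → u
u(20)−p(15)=5 → f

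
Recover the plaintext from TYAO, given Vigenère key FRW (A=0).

OHEJ

Repeat the key across the ciphertext: FRWF
T(19)−F(5): 14 → O
Y(24)−R(17): 7 → H
A(0)−W(22): -22≡4 → E
O(14)−F(5): 9 → J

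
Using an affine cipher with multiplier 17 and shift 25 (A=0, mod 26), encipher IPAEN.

FUZPM

I(8): 17·8+25=161≡5 → F
P(15): 17·15+25=280≡20 → U
A(0): 17·0+25=25 → Z
E(4): 17·4+25=93≡15 → P
N(13): 17·13+25=246≡12 → M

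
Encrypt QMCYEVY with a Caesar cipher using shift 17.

Q(16): 16+17=33≡7 → H
M(12): 12+17=29≡3 → D
C(2): 2+17=19 → T
Y(24): 24+17=41≡15 → P
E(4): 4+17=21 → V
V(21): 21+17=38≡12 → M
Y(24): 24+17=41≡15 → P

HDTPVMP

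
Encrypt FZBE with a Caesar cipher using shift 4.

F(5): 5+4=9 → J
Z(25): 25+4=29≡3 → D
B(1): 1+4=5 → F
E(4): 4+4=8 → I

JDFI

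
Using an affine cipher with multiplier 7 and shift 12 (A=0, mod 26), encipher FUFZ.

VWVF

F(5): 7·5+12=47≡21 → V
U(20): 7·20+12=152≡22 → W
F(5): 7·5+12=47≡21 → V
Z(25): 7·25+12=187≡5 → F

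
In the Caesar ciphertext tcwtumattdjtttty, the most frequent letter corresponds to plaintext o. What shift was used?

5

The most frequent ciphertext letter is t (appears 8 times).
t is position 19; o is position 14.
Shift = 5.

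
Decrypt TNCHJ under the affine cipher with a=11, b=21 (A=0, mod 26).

The inverse of 11 mod 26 is 19, since 11·19=209≡1. Apply D(y)=19·(y−21) mod 26:
T(19): 19·(19−21)=-38≡14 → O
N(13): 19·(13−21)=-152≡4 → E
C(2): 19·(2−21)=-361≡3 → D
H(7): 19·(7−21)=-266≡20 → U
J(9): 19·(9−21)=-228≡6 → G

OEDUG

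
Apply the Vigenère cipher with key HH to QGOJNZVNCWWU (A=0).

XNVQUGCUJDDB

Repeat the key across the message: HHHHHHHHHHHH
Q(16)+H(7): 23 → X
G(6)+H(7): 13 → N
O(14)+H(7): 21 → V
J(9)+H(7): 16 → Q
N(13)+H(7): 20 → U
Z(25)+H(7): 32≡6 → G
V(21)+H(7): 28≡2 → C
N(13)+H(7): 20 → U
C(2)+H(7): 9 → J
W(22)+H(7): 29≡3 → D
W(22)+H(7): 29≡3 → D
U(20)+H(7): 27≡1 → B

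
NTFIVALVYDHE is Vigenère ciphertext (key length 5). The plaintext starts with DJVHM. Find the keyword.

KKKBJ

Subtract each crib letter from the matching ciphertext letter (mod 26):
N(13)−D(3)=10 → K
T(19)−J(9)=10 → K
F(5)−V(21)=-16≡10 → K
I(8)−H(7)=1 → B
V(21)−M(12)=9 → J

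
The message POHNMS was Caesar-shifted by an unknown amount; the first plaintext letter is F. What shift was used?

10

From the crib: P(15)−F(5)=10, so the shift is 10.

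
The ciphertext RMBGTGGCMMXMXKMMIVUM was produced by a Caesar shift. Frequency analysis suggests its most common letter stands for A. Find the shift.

12

The most frequent ciphertext letter is M (appears 7 times).
M is position 12; A is position 0.
Shift = 12.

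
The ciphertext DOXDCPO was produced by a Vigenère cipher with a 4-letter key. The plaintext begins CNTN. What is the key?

Subtract each crib letter from the matching ciphertext letter (mod 26):
D(3)−C(2)=1 → B
O(14)−N(13)=1 → B
X(23)−T(19)=4 → E
D(3)−N(13)=-10≡16 → Q

BBEQ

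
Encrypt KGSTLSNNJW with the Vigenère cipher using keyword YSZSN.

Repeat the key across the message: YSZSNYSZSN
K(10)+Y(24): 34≡8 → I
G(6)+S(18): 24 → Y
S(18)+Z(25): 43≡17 → R
T(19)+S(18): 37≡11 → L
L(11)+N(13): 24 → Y
S(18)+Y(24): 42≡16 → Q
N(13)+S(18): 31≡5 → F
N(13)+Z(25): 38≡12 → M
J(9)+S(18): 27≡1 → B
W(22)+N(13): 35≡9 → J

IYRLYQFMBJ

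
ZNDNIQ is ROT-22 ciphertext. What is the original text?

Z(25): 25−22=3 → D
N(13): 13−22=-9≡17 → R
D(3): 3−22=-19≡7 → H
N(13): 13−22=-9≡17 → R
I(8): 8−22=-14≡12 → M
Q(16): 16−22=-6≡20 → U

DRHRMU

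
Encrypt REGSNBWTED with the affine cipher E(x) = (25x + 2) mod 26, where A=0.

LYWKPBGJYZ

R(17): 25·17+2=427≡11 → L
E(4): 25·4+2=102≡24 → Y
G(6): 25·6+2=152≡22 → W
S(18): 25·18+2=452≡10 → K
N(13): 25·13+2=327≡15 → P
B(1): 25·1+2=27≡1 → B
W(22): 25·22+2=552≡6 → G
T(19): 25·19+2=477≡9 → J
E(4): 25·4+2=102≡24 → Y
D(3): 25·3+2=77≡25 → Z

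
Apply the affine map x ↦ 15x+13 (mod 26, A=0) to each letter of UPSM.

U(20): 15·20+13=313≡1 → B
P(15): 15·15+13=238≡4 → E
S(18): 15·18+13=283≡23 → X
M(12): 15·12+13=193≡11 → L

BEXL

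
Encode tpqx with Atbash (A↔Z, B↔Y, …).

gkjc

t(19) → g(6)
p(15) → k(10)
q(16) → j(9)
x(23) → c(2)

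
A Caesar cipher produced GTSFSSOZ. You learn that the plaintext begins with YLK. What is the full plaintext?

From the crib: G(6)−Y(24)=-18≡8, so the shift is 8.
Subtract 8 from each ciphertext letter:
G(6): 6−8=-2≡24 → Y
T(19): 19−8=11 → L
S(18): 18−8=10 → K
F(5): 5−8=-3≡23 → X
S(18): 18−8=10 → K
S(18): 18−8=10 → K
O(14): 14−8=6 → G
Z(25): 25−8=17 → R

YLKXKKGR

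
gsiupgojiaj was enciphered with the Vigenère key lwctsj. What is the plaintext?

Repeat the key across the ciphertext: lwctsjlwcts
g(6)−l(11): -5≡21 → v
s(18)−w(22): -4≡22 → w
i(8)−c(2): 6 → g
u(20)−t(19): 1 → b
p(15)−s(18): -3≡23 → x
g(6)−j(9): -3≡23 → x
o(14)−l(11): 3 → d
j(9)−w(22): -13≡13 → n
i(8)−c(2): 6 → g
a(0)−t(19): -19≡7 → h
j(9)−s(18): -9≡17 → r

vwgbxxdnghr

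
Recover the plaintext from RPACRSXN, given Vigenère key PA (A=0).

Repeat the key across the ciphertext: PAPAPAPA
R(17)−P(15): 2 → C
P(15)−A(0): 15 → P
A(0)−P(15): -15≡11 → L
C(2)−A(0): 2 → C
R(17)−P(15): 2 → C
S(18)−A(0): 18 → S
X(23)−P(15): 8 → I
N(13)−A(0): 13 → N

CPLCCSIN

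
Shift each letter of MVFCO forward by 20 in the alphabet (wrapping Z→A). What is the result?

GPZWI

M(12): 12+20=32≡6 → G
V(21): 21+20=41≡15 → P
F(5): 5+20=25 → Z
C(2): 2+20=22 → W
O(14): 14+20=34≡8 → I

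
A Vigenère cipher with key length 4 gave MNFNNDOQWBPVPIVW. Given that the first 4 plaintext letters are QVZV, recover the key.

Subtract each crib letter from the matching ciphertext letter (mod 26):
M(12)−Q(16)=-4≡22 → W
N(13)−V(21)=-8≡18 → S
F(5)−Z(25)=-20≡6 → G
N(13)−V(21)=-8≡18 → S

WSGS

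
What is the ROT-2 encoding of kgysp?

k(10): 10+2=12 → m
g(6): 6+2=8 → i
y(24): 24+2=26≡0 → a
s(18): 18+2=20 → u
p(15): 15+2=17 → r

miaur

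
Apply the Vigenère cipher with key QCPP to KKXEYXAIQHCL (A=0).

AMMTOZPXGJRA

Repeat the key across the message: QCPPQCPPQCPP
K(10)+Q(16): 26≡0 → A
K(10)+C(2): 12 → M
X(23)+P(15): 38≡12 → M
E(4)+P(15): 19 → T
Y(24)+Q(16): 40≡14 → O
X(23)+C(2): 25 → Z
A(0)+P(15): 15 → P
I(8)+P(15): 23 → X
Q(16)+Q(16): 32≡6 → G
H(7)+C(2): 9 → J
C(2)+P(15): 17 → R
L(11)+P(15): 26≡0 → A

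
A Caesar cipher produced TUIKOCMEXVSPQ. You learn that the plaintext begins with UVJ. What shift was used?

From the crib: T(19)−U(20)=-1≡25, so the shift is 25.

25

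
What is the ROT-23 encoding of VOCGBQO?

SLZDYNL

V(21): 21+23=44≡18 → S
O(14): 14+23=37≡11 → L
C(2): 2+23=25 → Z
G(6): 6+23=29≡3 → D
B(1): 1+23=24 → Y
Q(16): 16+23=39≡13 → N
O(14): 14+23=37≡11 → L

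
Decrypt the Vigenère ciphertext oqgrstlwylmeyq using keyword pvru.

zvpxdyucjqvkjv

Repeat the key across the ciphertext: pvrupvrupvrupv
o(14)−p(15): -1≡25 → z
q(16)−v(21): -5≡21 → v
g(6)−r(17): -11≡15 → p
r(17)−u(20): -3≡23 → x
s(18)−p(15): 3 → d
t(19)−v(21): -2≡24 → y
l(11)−r(17): -6≡20 → u
w(22)−u(20): 2 → c
y(24)−p(15): 9 → j
l(11)−v(21): -10≡16 → q
m(12)−r(17): -5≡21 → v
e(4)−u(20): -16≡10 → k
y(24)−p(15): 9 → j
q(16)−v(21): -5≡21 → v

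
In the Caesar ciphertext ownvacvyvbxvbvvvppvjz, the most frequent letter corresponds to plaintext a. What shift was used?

21

The most frequent ciphertext letter is v (appears 8 times).
v is position 21; a is position 0.
Shift = 21.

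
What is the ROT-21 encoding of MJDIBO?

M(12): 12+21=33≡7 → H
J(9): 9+21=30≡4 → E
D(3): 3+21=24 → Y
I(8): 8+21=29≡3 → D
B(1): 1+21=22 → W
O(14): 14+21=35≡9 → J

HEYDWJ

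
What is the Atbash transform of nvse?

mehv

n(13) → m(12)
v(21) → e(4)
s(18) → h(7)
e(4) → v(21)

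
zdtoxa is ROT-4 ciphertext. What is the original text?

z(25): 25−4=21 → v
d(3): 3−4=-1≡25 → z
t(19): 19−4=15 → p
o(14): 14−4=10 → k
x(23): 23−4=19 → t
a(0): 0−4=-4≡22 → w

vzpktw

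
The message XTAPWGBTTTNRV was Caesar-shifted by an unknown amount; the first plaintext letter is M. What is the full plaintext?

MIPELVQIIICGK

From the crib: X(23)−M(12)=11, so the shift is 11.
Subtract 11 from each ciphertext letter:
X(23): 23−11=12 → M
T(19): 19−11=8 → I
A(0): 0−11=-11≡15 → P
P(15): 15−11=4 → E
W(22): 22−11=11 → L
G(6): 6−11=-5≡21 → V
B(1): 1−11=-10≡16 → Q
T(19): 19−11=8 → I
T(19): 19−11=8 → I
T(19): 19−11=8 → I
N(13): 13−11=2 → C
R(17): 17−11=6 → G
V(21): 21−11=10 → K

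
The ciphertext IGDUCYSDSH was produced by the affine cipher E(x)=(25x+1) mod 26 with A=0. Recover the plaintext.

The inverse of 25 mod 26 is 25, since 25·25=625≡1. Apply D(y)=25·(y−1) mod 26:
I(8): 25·(8−1)=175≡19 → T
G(6): 25·(6−1)=125≡21 → V
D(3): 25·(3−1)=50≡24 → Y
U(20): 25·(20−1)=475≡7 → H
C(2): 25·(2−1)=25 → Z
Y(24): 25·(24−1)=575≡3 → D
S(18): 25·(18−1)=425≡9 → J
D(3): 25·(3−1)=50≡24 → Y
S(18): 25·(18−1)=425≡9 → J
H(7): 25·(7−1)=150≡20 → U

TVYHZDJYJU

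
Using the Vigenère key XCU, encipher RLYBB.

Repeat the key across the message: XCUXC
R(17)+X(23): 40≡14 → O
L(11)+C(2): 13 → N
Y(24)+U(20): 44≡18 → S
B(1)+X(23): 24 → Y
B(1)+C(2): 3 → D

ONSYD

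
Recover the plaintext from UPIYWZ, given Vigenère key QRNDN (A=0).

Repeat the key across the ciphertext: QRNDNQ
U(20)−Q(16): 4 → E
P(15)−R(17): -2≡24 → Y
I(8)−N(13): -5≡21 → V
Y(24)−D(3): 21 → V
W(22)−N(13): 9 → J
Z(25)−Q(16): 9 → J

EYVVJJ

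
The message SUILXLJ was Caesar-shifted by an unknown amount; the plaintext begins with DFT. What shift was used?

15

From the crib: S(18)−D(3)=15, so the shift is 15.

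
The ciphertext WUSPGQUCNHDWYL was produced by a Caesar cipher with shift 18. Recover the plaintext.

W(22): 22−18=4 → E
U(20): 20−18=2 → C
S(18): 18−18=0 → A
P(15): 15−18=-3≡23 → X
G(6): 6−18=-12≡14 → O
Q(16): 16−18=-2≡24 → Y
U(20): 20−18=2 → C
C(2): 2−18=-16≡10 → K
N(13): 13−18=-5≡21 → V
H(7): 7−18=-11≡15 → P
D(3): 3−18=-15≡11 → L
W(22): 22−18=4 → E
Y(24): 24−18=6 → G
L(11): 11−18=-7≡19 → T

ECAXOYCKVPLEGT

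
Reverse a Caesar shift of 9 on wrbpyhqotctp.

w(22): 22−9=13 → n
r(17): 17−9=8 → i
b(1): 1−9=-8≡18 → s
p(15): 15−9=6 → g
y(24): 24−9=15 → p
h(7): 7−9=-2≡24 → y
q(16): 16−9=7 → h
o(14): 14−9=5 → f
t(19): 19−9=10 → k
c(2): 2−9=-7≡19 → t
t(19): 19−9=10 → k
p(15): 15−9=6 → g

nisgpyhfktkg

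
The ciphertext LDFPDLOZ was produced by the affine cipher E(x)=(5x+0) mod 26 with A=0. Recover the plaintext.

The inverse of 5 mod 26 is 21, since 5·21=105≡1. Apply D(y)=21·(y−0) mod 26:
L(11): 21·(11−0)=231≡23 → X
D(3): 21·(3−0)=63≡11 → L
F(5): 21·(5−0)=105≡1 → B
P(15): 21·(15−0)=315≡3 → D
D(3): 21·(3−0)=63≡11 → L
L(11): 21·(11−0)=231≡23 → X
O(14): 21·(14−0)=294≡8 → I
Z(25): 21·(25−0)=525≡5 → F

XLBDLXIF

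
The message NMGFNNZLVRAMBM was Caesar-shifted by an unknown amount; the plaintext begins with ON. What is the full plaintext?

ONHGOOAMWSBNCN

From the crib: N(13)−O(14)=-1≡25, so the shift is 25.
Subtract 25 from each ciphertext letter:
N(13): 13−25=-12≡14 → O
M(12): 12−25=-13≡13 → N
G(6): 6−25=-19≡7 → H
F(5): 5−25=-20≡6 → G
N(13): 13−25=-12≡14 → O
N(13): 13−25=-12≡14 → O
Z(25): 25−25=0 → A
L(11): 11−25=-14≡12 → M
V(21): 21−25=-4≡22 → W
R(17): 17−25=-8≡18 → S
A(0): 0−25=-25≡1 → B
M(12): 12−25=-13≡13 → N
B(1): 1−25=-24≡2 → C
M(12): 12−25=-13≡13 → N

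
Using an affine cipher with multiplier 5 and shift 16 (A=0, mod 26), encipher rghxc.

r(17): 5·17+16=101≡23 → x
g(6): 5·6+16=46≡20 → u
h(7): 5·7+16=51≡25 → z
x(23): 5·23+16=131≡1 → b
c(2): 5·2+16=26≡0 → a

xuzba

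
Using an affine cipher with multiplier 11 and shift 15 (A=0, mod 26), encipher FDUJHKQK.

F(5): 11·5+15=70≡18 → S
D(3): 11·3+15=48≡22 → W
U(20): 11·20+15=235≡1 → B
J(9): 11·9+15=114≡10 → K
H(7): 11·7+15=92≡14 → O
K(10): 11·10+15=125≡21 → V
Q(16): 11·16+15=191≡9 → J
K(10): 11·10+15=125≡21 → V

SWBKOVJV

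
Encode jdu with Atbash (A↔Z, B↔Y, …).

j(9) → q(16)
d(3) → w(22)
u(20) → f(5)

qwf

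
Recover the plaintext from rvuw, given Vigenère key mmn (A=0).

fjhk

Repeat the key across the ciphertext: mmnm
r(17)−m(12): 5 → f
v(21)−m(12): 9 → j
u(20)−n(13): 7 → h
w(22)−m(12): 10 → k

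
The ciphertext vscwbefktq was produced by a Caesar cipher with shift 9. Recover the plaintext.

v(21): 21−9=12 → m
s(18): 18−9=9 → j
c(2): 2−9=-7≡19 → t
w(22): 22−9=13 → n
b(1): 1−9=-8≡18 → s
e(4): 4−9=-5≡21 → v
f(5): 5−9=-4≡22 → w
k(10): 10−9=1 → b
t(19): 19−9=10 → k
q(16): 16−9=7 → h

mjtnsvwbkh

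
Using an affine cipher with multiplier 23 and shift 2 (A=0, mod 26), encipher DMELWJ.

TSQVOB

D(3): 23·3+2=71≡19 → T
M(12): 23·12+2=278≡18 → S
E(4): 23·4+2=94≡16 → Q
L(11): 23·11+2=255≡21 → V
W(22): 23·22+2=508≡14 → O
J(9): 23·9+2=209≡1 → B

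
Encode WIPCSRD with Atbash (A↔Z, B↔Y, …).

DRKXHIW

W(22) → D(3)
I(8) → R(17)
P(15) → K(10)
C(2) → X(23)
S(18) → H(7)
R(17) → I(8)
D(3) → W(22)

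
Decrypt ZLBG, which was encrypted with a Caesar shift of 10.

Z(25): 25−10=15 → P
L(11): 11−10=1 → B
B(1): 1−10=-9≡17 → R
G(6): 6−10=-4≡22 → W

PBRW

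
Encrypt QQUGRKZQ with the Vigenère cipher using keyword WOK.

Repeat the key across the message: WOKWOKWO
Q(16)+W(22): 38≡12 → M
Q(16)+O(14): 30≡4 → E
U(20)+K(10): 30≡4 → E
G(6)+W(22): 28≡2 → C
R(17)+O(14): 31≡5 → F
K(10)+K(10): 20 → U
Z(25)+W(22): 47≡21 → V
Q(16)+O(14): 30≡4 → E

MEECFUVE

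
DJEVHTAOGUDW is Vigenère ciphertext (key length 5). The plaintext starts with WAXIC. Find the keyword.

HJHNF

Subtract each crib letter from the matching ciphertext letter (mod 26):
D(3)−W(22)=-19≡7 → H
J(9)−A(0)=9 → J
E(4)−X(23)=-19≡7 → H
V(21)−I(8)=13 → N
H(7)−C(2)=5 → F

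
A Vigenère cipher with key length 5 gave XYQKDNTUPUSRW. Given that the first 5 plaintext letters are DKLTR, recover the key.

UOFRM

Subtract each crib letter from the matching ciphertext letter (mod 26):
X(23)−D(3)=20 → U
Y(24)−K(10)=14 → O
Q(16)−L(11)=5 → F
K(10)−T(19)=-9≡17 → R
D(3)−R(17)=-14≡12 → M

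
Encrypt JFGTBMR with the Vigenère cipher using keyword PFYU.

YKENQRP

Repeat the key across the message: PFYUPFY
J(9)+P(15): 24 → Y
F(5)+F(5): 10 → K
G(6)+Y(24): 30≡4 → E
T(19)+U(20): 39≡13 → N
B(1)+P(15): 16 → Q
M(12)+F(5): 17 → R
R(17)+Y(24): 41≡15 → P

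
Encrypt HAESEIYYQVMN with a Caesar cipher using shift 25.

GZDRDHXXPULM

H(7): 7+25=32≡6 → G
A(0): 0+25=25 → Z
E(4): 4+25=29≡3 → D
S(18): 18+25=43≡17 → R
E(4): 4+25=29≡3 → D
I(8): 8+25=33≡7 → H
Y(24): 24+25=49≡23 → X
Y(24): 24+25=49≡23 → X
Q(16): 16+25=41≡15 → P
V(21): 21+25=46≡20 → U
M(12): 12+25=37≡11 → L
N(13): 13+25=38≡12 → M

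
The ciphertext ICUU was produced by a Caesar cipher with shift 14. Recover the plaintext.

I(8): 8−14=-6≡20 → U
C(2): 2−14=-12≡14 → O
U(20): 20−14=6 → G
U(20): 20−14=6 → G

UOGG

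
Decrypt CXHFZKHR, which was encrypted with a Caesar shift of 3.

C(2): 2−3=-1≡25 → Z
X(23): 23−3=20 → U
H(7): 7−3=4 → E
F(5): 5−3=2 → C
Z(25): 25−3=22 → W
K(10): 10−3=7 → H
H(7): 7−3=4 → E
R(17): 17−3=14 → O

ZUECWHEO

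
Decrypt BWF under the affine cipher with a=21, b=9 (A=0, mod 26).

The inverse of 21 mod 26 is 5, since 21·5=105≡1. Apply D(y)=5·(y−9) mod 26:
B(1): 5·(1−9)=-40≡12 → M
W(22): 5·(22−9)=65≡13 → N
F(5): 5·(5−9)=-20≡6 → G

MNG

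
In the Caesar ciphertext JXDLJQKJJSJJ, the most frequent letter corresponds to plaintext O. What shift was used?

21

The most frequent ciphertext letter is J (appears 6 times).
J is position 9; O is position 14.
Shift = -5≡21.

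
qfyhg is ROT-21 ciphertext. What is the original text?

vkdml

q(16): 16−21=-5≡21 → v
f(5): 5−21=-16≡10 → k
y(24): 24−21=3 → d
h(7): 7−21=-14≡12 → m
g(6): 6−21=-15≡11 → l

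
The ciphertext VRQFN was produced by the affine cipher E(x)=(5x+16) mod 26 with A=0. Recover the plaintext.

BVADP

The inverse of 5 mod 26 is 21, since 5·21=105≡1. Apply D(y)=21·(y−16) mod 26:
V(21): 21·(21−16)=105≡1 → B
R(17): 21·(17−16)=21 → V
Q(16): 21·(16−16)=0 → A
F(5): 21·(5−16)=-231≡3 → D
N(13): 21·(13−16)=-63≡15 → P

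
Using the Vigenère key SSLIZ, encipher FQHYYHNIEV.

Repeat the key across the message: SSLIZSSLIZ
F(5)+S(18): 23 → X
Q(16)+S(18): 34≡8 → I
H(7)+L(11): 18 → S
Y(24)+I(8): 32≡6 → G
Y(24)+Z(25): 49≡23 → X
H(7)+S(18): 25 → Z
N(13)+S(18): 31≡5 → F
I(8)+L(11): 19 → T
E(4)+I(8): 12 → M
V(21)+Z(25): 46≡20 → U

XISGXZFTMU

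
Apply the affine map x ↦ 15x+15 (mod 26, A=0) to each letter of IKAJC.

I(8): 15·8+15=135≡5 → F
K(10): 15·10+15=165≡9 → J
A(0): 15·0+15=15 → P
J(9): 15·9+15=150≡20 → U
C(2): 15·2+15=45≡19 → T

FJPUT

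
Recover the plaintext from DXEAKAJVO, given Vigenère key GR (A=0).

XGYJEJDEI

Repeat the key across the ciphertext: GRGRGRGRG
D(3)−G(6): -3≡23 → X
X(23)−R(17): 6 → G
E(4)−G(6): -2≡24 → Y
A(0)−R(17): -17≡9 → J
K(10)−G(6): 4 → E
A(0)−R(17): -17≡9 → J
J(9)−G(6): 3 → D
V(21)−R(17): 4 → E
O(14)−G(6): 8 → I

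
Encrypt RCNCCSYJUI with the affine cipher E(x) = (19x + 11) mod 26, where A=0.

WXYXXPZABH

R(17): 19·17+11=334≡22 → W
C(2): 19·2+11=49≡23 → X
N(13): 19·13+11=258≡24 → Y
C(2): 19·2+11=49≡23 → X
C(2): 19·2+11=49≡23 → X
S(18): 19·18+11=353≡15 → P
Y(24): 19·24+11=467≡25 → Z
J(9): 19·9+11=182≡0 → A
U(20): 19·20+11=391≡1 → B
I(8): 19·8+11=163≡7 → H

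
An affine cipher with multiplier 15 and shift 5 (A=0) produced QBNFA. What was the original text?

The inverse of 15 mod 26 is 7, since 15·7=105≡1. Apply D(y)=7·(y−5) mod 26:
Q(16): 7·(16−5)=77≡25 → Z
B(1): 7·(1−5)=-28≡24 → Y
N(13): 7·(13−5)=56≡4 → E
F(5): 7·(5−5)=0 → A
A(0): 7·(0−5)=-35≡17 → R

ZYEAR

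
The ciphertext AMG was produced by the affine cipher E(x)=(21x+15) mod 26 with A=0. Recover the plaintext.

DLH

The inverse of 21 mod 26 is 5, since 21·5=105≡1. Apply D(y)=5·(y−15) mod 26:
A(0): 5·(0−15)=-75≡3 → D
M(12): 5·(12−15)=-15≡11 → L
G(6): 5·(6−15)=-45≡7 → H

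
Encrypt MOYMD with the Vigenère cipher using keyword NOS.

Repeat the key across the message: NOSNO
M(12)+N(13): 25 → Z
O(14)+O(14): 28≡2 → C
Y(24)+S(18): 42≡16 → Q
M(12)+N(13): 25 → Z
D(3)+O(14): 17 → R

ZCQZR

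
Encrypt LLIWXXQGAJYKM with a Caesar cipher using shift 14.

ZZWKLLEUOXMYA

L(11): 11+14=25 → Z
L(11): 11+14=25 → Z
I(8): 8+14=22 → W
W(22): 22+14=36≡10 → K
X(23): 23+14=37≡11 → L
X(23): 23+14=37≡11 → L
Q(16): 16+14=30≡4 → E
G(6): 6+14=20 → U
A(0): 0+14=14 → O
J(9): 9+14=23 → X
Y(24): 24+14=38≡12 → M
K(10): 10+14=24 → Y
M(12): 12+14=26≡0 → A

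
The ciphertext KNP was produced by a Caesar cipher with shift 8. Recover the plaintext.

K(10): 10−8=2 → C
N(13): 13−8=5 → F
P(15): 15−8=7 → H

CFH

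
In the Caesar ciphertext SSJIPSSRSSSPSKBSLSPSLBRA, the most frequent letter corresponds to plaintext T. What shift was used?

25

The most frequent ciphertext letter is S (appears 11 times).
S is position 18; T is position 19.
Shift = -1≡25.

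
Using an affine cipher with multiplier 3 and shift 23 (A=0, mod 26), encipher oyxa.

nrox

o(14): 3·14+23=65≡13 → n
y(24): 3·24+23=95≡17 → r
x(23): 3·23+23=92≡14 → o
a(0): 3·0+23=23 → x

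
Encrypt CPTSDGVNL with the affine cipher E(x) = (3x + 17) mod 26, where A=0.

C(2): 3·2+17=23 → X
P(15): 3·15+17=62≡10 → K
T(19): 3·19+17=74≡22 → W
S(18): 3·18+17=71≡19 → T
D(3): 3·3+17=26≡0 → A
G(6): 3·6+17=35≡9 → J
V(21): 3·21+17=80≡2 → C
N(13): 3·13+17=56≡4 → E
L(11): 3·11+17=50≡24 → Y

XKWTAJCEY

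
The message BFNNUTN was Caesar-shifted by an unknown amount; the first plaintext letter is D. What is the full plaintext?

DHPPWVP

From the crib: B(1)−D(3)=-2≡24, so the shift is 24.
Subtract 24 from each ciphertext letter:
B(1): 1−24=-23≡3 → D
F(5): 5−24=-19≡7 → H
N(13): 13−24=-11≡15 → P
N(13): 13−24=-11≡15 → P
U(20): 20−24=-4≡22 → W
T(19): 19−24=-5≡21 → V
N(13): 13−24=-11≡15 → P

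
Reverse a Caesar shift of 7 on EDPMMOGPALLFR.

XWIFFHZITEEYK

E(4): 4−7=-3≡23 → X
D(3): 3−7=-4≡22 → W
P(15): 15−7=8 → I
M(12): 12−7=5 → F
M(12): 12−7=5 → F
O(14): 14−7=7 → H
G(6): 6−7=-1≡25 → Z
P(15): 15−7=8 → I
A(0): 0−7=-7≡19 → T
L(11): 11−7=4 → E
L(11): 11−7=4 → E
F(5): 5−7=-2≡24 → Y
R(17): 17−7=10 → K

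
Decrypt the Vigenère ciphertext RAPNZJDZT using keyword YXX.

TDSPCMFCW

Repeat the key across the ciphertext: YXXYXXYXX
R(17)−Y(24): -7≡19 → T
A(0)−X(23): -23≡3 → D
P(15)−X(23): -8≡18 → S
N(13)−Y(24): -11≡15 → P
Z(25)−X(23): 2 → C
J(9)−X(23): -14≡12 → M
D(3)−Y(24): -21≡5 → F
Z(25)−X(23): 2 → C
T(19)−X(23): -4≡22 → W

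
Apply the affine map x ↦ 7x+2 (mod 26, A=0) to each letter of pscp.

dyqd

p(15): 7·15+2=107≡3 → d
s(18): 7·18+2=128≡24 → y
c(2): 7·2+2=16 → q
p(15): 7·15+2=107≡3 → d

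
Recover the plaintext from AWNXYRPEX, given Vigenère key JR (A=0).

Repeat the key across the ciphertext: JRJRJRJRJ
A(0)−J(9): -9≡17 → R
W(22)−R(17): 5 → F
N(13)−J(9): 4 → E
X(23)−R(17): 6 → G
Y(24)−J(9): 15 → P
R(17)−R(17): 0 → A
P(15)−J(9): 6 → G
E(4)−R(17): -13≡13 → N
X(23)−J(9): 14 → O

RFEGPAGNO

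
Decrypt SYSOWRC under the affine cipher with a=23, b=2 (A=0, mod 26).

MKMWCVA

The inverse of 23 mod 26 is 17, since 23·17=391≡1. Apply D(y)=17·(y−2) mod 26:
S(18): 17·(18−2)=272≡12 → M
Y(24): 17·(24−2)=374≡10 → K
S(18): 17·(18−2)=272≡12 → M
O(14): 17·(14−2)=204≡22 → W
W(22): 17·(22−2)=340≡2 → C
R(17): 17·(17−2)=255≡21 → V
C(2): 17·(2−2)=0 → A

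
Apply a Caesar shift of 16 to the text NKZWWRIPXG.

DAPMMHYFNW

N(13): 13+16=29≡3 → D
K(10): 10+16=26≡0 → A
Z(25): 25+16=41≡15 → P
W(22): 22+16=38≡12 → M
W(22): 22+16=38≡12 → M
R(17): 17+16=33≡7 → H
I(8): 8+16=24 → Y
P(15): 15+16=31≡5 → F
X(23): 23+16=39≡13 → N
G(6): 6+16=22 → W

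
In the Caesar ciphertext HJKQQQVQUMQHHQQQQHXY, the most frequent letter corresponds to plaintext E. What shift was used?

The most frequent ciphertext letter is Q (appears 9 times).
Q is position 16; E is position 4.
Shift = 12.

12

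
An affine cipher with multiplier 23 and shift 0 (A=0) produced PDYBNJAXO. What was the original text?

The inverse of 23 mod 26 is 17, since 23·17=391≡1. Apply D(y)=17·(y−0) mod 26:
P(15): 17·(15−0)=255≡21 → V
D(3): 17·(3−0)=51≡25 → Z
Y(24): 17·(24−0)=408≡18 → S
B(1): 17·(1−0)=17 → R
N(13): 17·(13−0)=221≡13 → N
J(9): 17·(9−0)=153≡23 → X
A(0): 17·(0−0)=0 → A
X(23): 17·(23−0)=391≡1 → B
O(14): 17·(14−0)=238≡4 → E

VZSRNXABE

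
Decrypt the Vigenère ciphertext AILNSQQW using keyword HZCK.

Repeat the key across the ciphertext: HZCKHZCK
A(0)−H(7): -7≡19 → T
I(8)−Z(25): -17≡9 → J
L(11)−C(2): 9 → J
N(13)−K(10): 3 → D
S(18)−H(7): 11 → L
Q(16)−Z(25): -9≡17 → R
Q(16)−C(2): 14 → O
W(22)−K(10): 12 → M

TJJDLROM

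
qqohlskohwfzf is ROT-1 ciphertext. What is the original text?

q(16): 16−1=15 → p
q(16): 16−1=15 → p
o(14): 14−1=13 → n
h(7): 7−1=6 → g
l(11): 11−1=10 → k
s(18): 18−1=17 → r
k(10): 10−1=9 → j
o(14): 14−1=13 → n
h(7): 7−1=6 → g
w(22): 22−1=21 → v
f(5): 5−1=4 → e
z(25): 25−1=24 → y
f(5): 5−1=4 → e

ppngkrjngveye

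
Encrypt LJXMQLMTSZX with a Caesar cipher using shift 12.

XVJYCXYFELJ

L(11): 11+12=23 → X
J(9): 9+12=21 → V
X(23): 23+12=35≡9 → J
M(12): 12+12=24 → Y
Q(16): 16+12=28≡2 → C
L(11): 11+12=23 → X
M(12): 12+12=24 → Y
T(19): 19+12=31≡5 → F
S(18): 18+12=30≡4 → E
Z(25): 25+12=37≡11 → L
X(23): 23+12=35≡9 → J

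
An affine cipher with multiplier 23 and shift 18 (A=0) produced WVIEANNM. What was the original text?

The inverse of 23 mod 26 is 17, since 23·17=391≡1. Apply D(y)=17·(y−18) mod 26:
W(22): 17·(22−18)=68≡16 → Q
V(21): 17·(21−18)=51≡25 → Z
I(8): 17·(8−18)=-170≡12 → M
E(4): 17·(4−18)=-238≡22 → W
A(0): 17·(0−18)=-306≡6 → G
N(13): 17·(13−18)=-85≡19 → T
N(13): 17·(13−18)=-85≡19 → T
M(12): 17·(12−18)=-102≡2 → C

QZMWGTTC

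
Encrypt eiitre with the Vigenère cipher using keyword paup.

ticige

Repeat the key across the message: pauppa
e(4)+p(15): 19 → t
i(8)+a(0): 8 → i
i(8)+u(20): 28≡2 → c
t(19)+p(15): 34≡8 → i
r(17)+p(15): 32≡6 → g
e(4)+a(0): 4 → e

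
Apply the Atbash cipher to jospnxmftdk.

j(9) → q(16)
o(14) → l(11)
s(18) → h(7)
p(15) → k(10)
n(13) → m(12)
x(23) → c(2)
m(12) → n(13)
f(5) → u(20)
t(19) → g(6)
d(3) → w(22)
k(10) → p(15)

qlhkmcnugwp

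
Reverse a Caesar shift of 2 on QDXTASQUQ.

Q(16): 16−2=14 → O
D(3): 3−2=1 → B
X(23): 23−2=21 → V
T(19): 19−2=17 → R
A(0): 0−2=-2≡24 → Y
S(18): 18−2=16 → Q
Q(16): 16−2=14 → O
U(20): 20−2=18 → S
Q(16): 16−2=14 → O

OBVRYQOSO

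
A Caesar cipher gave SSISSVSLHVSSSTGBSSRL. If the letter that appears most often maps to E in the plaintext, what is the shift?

14

The most frequent ciphertext letter is S (appears 10 times).
S is position 18; E is position 4.
Shift = 14.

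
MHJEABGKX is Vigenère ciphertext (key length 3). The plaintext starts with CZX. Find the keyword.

KIM

Subtract each crib letter from the matching ciphertext letter (mod 26):
M(12)−C(2)=10 → K
H(7)−Z(25)=-18≡8 → I
J(9)−X(23)=-14≡12 → M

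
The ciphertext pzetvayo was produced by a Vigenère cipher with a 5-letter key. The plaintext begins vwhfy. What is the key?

Subtract each crib letter from the matching ciphertext letter (mod 26):
p(15)−v(21)=-6≡20 → u
z(25)−w(22)=3 → d
e(4)−h(7)=-3≡23 → x
t(19)−f(5)=14 → o
v(21)−y(24)=-3≡23 → x

udxox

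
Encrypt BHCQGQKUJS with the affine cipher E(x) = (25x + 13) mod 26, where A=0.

MGLXHXDTEV

B(1): 25·1+13=38≡12 → M
H(7): 25·7+13=188≡6 → G
C(2): 25·2+13=63≡11 → L
Q(16): 25·16+13=413≡23 → X
G(6): 25·6+13=163≡7 → H
Q(16): 25·16+13=413≡23 → X
K(10): 25·10+13=263≡3 → D
U(20): 25·20+13=513≡19 → T
J(9): 25·9+13=238≡4 → E
S(18): 25·18+13=463≡21 → V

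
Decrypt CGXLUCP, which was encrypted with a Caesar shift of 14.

C(2): 2−14=-12≡14 → O
G(6): 6−14=-8≡18 → S
X(23): 23−14=9 → J
L(11): 11−14=-3≡23 → X
U(20): 20−14=6 → G
C(2): 2−14=-12≡14 → O
P(15): 15−14=1 → B

OSJXGOB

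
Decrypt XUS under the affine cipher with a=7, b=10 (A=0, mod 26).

The inverse of 7 mod 26 is 15, since 7·15=105≡1. Apply D(y)=15·(y−10) mod 26:
X(23): 15·(23−10)=195≡13 → N
U(20): 15·(20−10)=150≡20 → U
S(18): 15·(18−10)=120≡16 → Q

NUQ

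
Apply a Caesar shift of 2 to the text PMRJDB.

ROTLFD

P(15): 15+2=17 → R
M(12): 12+2=14 → O
R(17): 17+2=19 → T
J(9): 9+2=11 → L
D(3): 3+2=5 → F
B(1): 1+2=3 → D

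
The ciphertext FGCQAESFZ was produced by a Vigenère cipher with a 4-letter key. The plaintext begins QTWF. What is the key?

PNGL

Subtract each crib letter from the matching ciphertext letter (mod 26):
F(5)−Q(16)=-11≡15 → P
G(6)−T(19)=-13≡13 → N
C(2)−W(22)=-20≡6 → G
Q(16)−F(5)=11 → L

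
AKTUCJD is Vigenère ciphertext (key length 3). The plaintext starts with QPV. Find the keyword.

KVY

Subtract each crib letter from the matching ciphertext letter (mod 26):
A(0)−Q(16)=-16≡10 → K
K(10)−P(15)=-5≡21 → V
T(19)−V(21)=-2≡24 → Y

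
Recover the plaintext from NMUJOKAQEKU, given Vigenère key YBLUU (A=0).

Repeat the key across the ciphertext: YBLUUYBLUUY
N(13)−Y(24): -11≡15 → P
M(12)−B(1): 11 → L
U(20)−L(11): 9 → J
J(9)−U(20): -11≡15 → P
O(14)−U(20): -6≡20 → U
K(10)−Y(24): -14≡12 → M
A(0)−B(1): -1≡25 → Z
Q(16)−L(11): 5 → F
E(4)−U(20): -16≡10 → K
K(10)−U(20): -10≡16 → Q
U(20)−Y(24): -4≡22 → W

PLJPUMZFKQW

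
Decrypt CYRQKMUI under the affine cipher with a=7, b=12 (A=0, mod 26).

GYXIWAQS

The inverse of 7 mod 26 is 15, since 7·15=105≡1. Apply D(y)=15·(y−12) mod 26:
C(2): 15·(2−12)=-150≡6 → G
Y(24): 15·(24−12)=180≡24 → Y
R(17): 15·(17−12)=75≡23 → X
Q(16): 15·(16−12)=60≡8 → I
K(10): 15·(10−12)=-30≡22 → W
M(12): 15·(12−12)=0 → A
U(20): 15·(20−12)=120≡16 → Q
I(8): 15·(8−12)=-60≡18 → S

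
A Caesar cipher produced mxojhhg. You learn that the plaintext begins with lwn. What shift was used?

From the crib: m(12)−l(11)=1, so the shift is 1.

1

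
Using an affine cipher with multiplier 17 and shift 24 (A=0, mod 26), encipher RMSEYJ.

R(17): 17·17+24=313≡1 → B
M(12): 17·12+24=228≡20 → U
S(18): 17·18+24=330≡18 → S
E(4): 17·4+24=92≡14 → O
Y(24): 17·24+24=432≡16 → Q
J(9): 17·9+24=177≡21 → V

BUSOQV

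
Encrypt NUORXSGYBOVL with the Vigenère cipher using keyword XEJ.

KYXOBBDCKLZU

Repeat the key across the message: XEJXEJXEJXEJ
N(13)+X(23): 36≡10 → K
U(20)+E(4): 24 → Y
O(14)+J(9): 23 → X
R(17)+X(23): 40≡14 → O
X(23)+E(4): 27≡1 → B
S(18)+J(9): 27≡1 → B
G(6)+X(23): 29≡3 → D
Y(24)+E(4): 28≡2 → C
B(1)+J(9): 10 → K
O(14)+X(23): 37≡11 → L
V(21)+E(4): 25 → Z
L(11)+J(9): 20 → U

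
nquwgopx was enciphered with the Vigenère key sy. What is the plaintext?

Repeat the key across the ciphertext: sysysysy
n(13)−s(18): -5≡21 → v
q(16)−y(24): -8≡18 → s
u(20)−s(18): 2 → c
w(22)−y(24): -2≡24 → y
g(6)−s(18): -12≡14 → o
o(14)−y(24): -10≡16 → q
p(15)−s(18): -3≡23 → x
x(23)−y(24): -1≡25 → z

vscyoqxz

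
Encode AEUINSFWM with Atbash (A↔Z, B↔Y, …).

ZVFRMHUDN

A(0) → Z(25)
E(4) → V(21)
U(20) → F(5)
I(8) → R(17)
N(13) → M(12)
S(18) → H(7)
F(5) → U(20)
W(22) → D(3)
M(12) → N(13)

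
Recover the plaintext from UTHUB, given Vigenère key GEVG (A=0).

OPMOV

Repeat the key across the ciphertext: GEVGG
U(20)−G(6): 14 → O
T(19)−E(4): 15 → P
H(7)−V(21): -14≡12 → M
U(20)−G(6): 14 → O
B(1)−G(6): -5≡21 → V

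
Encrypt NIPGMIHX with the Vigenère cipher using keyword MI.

Repeat the key across the message: MIMIMIMI
N(13)+M(12): 25 → Z
I(8)+I(8): 16 → Q
P(15)+M(12): 27≡1 → B
G(6)+I(8): 14 → O
M(12)+M(12): 24 → Y
I(8)+I(8): 16 → Q
H(7)+M(12): 19 → T
X(23)+I(8): 31≡5 → F

ZQBOYQTF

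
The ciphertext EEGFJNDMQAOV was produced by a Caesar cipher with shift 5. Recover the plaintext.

ZZBAEIYHLVJQ

E(4): 4−5=-1≡25 → Z
E(4): 4−5=-1≡25 → Z
G(6): 6−5=1 → B
F(5): 5−5=0 → A
J(9): 9−5=4 → E
N(13): 13−5=8 → I
D(3): 3−5=-2≡24 → Y
M(12): 12−5=7 → H
Q(16): 16−5=11 → L
A(0): 0−5=-5≡21 → V
O(14): 14−5=9 → J
V(21): 21−5=16 → Q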